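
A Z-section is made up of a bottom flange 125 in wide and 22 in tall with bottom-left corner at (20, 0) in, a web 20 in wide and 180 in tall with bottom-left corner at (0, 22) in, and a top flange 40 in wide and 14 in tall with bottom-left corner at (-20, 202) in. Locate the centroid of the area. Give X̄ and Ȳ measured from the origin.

X̄ = 38.04 in, Ȳ = 79.67 in

bottom flange: A = 125 × 22 = 2750.00, centroid at (82.50, 11.00).
web: A = 20 × 180 = 3600.00, centroid at (10.00, 112.00).
top flange: A = 40 × 14 = 560.00, centroid at (0.00, 209.00).
ΣA = 6910.00 in²
ΣAX̄ = (2750.00)(82.50) + (3600.00)(10.00) + (560.00)(0.00) = 262875.00 in³
ΣAȲ = (2750.00)(11.00) + (3600.00)(112.00) + (560.00)(209.00) = 550490.00 in³
X̄ = 262875.00 / 6910.00 = 38.04 in
Ȳ = 550490.00 / 6910.00 = 79.67 in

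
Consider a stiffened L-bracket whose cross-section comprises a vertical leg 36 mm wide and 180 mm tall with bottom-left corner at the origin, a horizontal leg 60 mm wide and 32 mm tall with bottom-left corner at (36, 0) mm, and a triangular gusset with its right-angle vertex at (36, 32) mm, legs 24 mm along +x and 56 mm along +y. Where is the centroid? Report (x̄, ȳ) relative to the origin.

vertical leg: A = 36 × 180 = 6480.00, centroid at (18.00, 90.00).
horizontal leg: A = 60 × 32 = 1920.00, centroid at (66.00, 16.00).
gusset: A = ½·24·56 = 672.00, centroid at (44.00, 50.67).
ΣA = 9072.00 mm²
ΣAx̄ = (6480.00)(18.00) + (1920.00)(66.00) + (672.00)(44.00) = 272928.00 mm³
ΣAȳ = (6480.00)(90.00) + (1920.00)(16.00) + (672.00)(50.67) = 647968.00 mm³
x̄ = 272928.00 / 9072.00 = 30.08 mm
ȳ = 647968.00 / 9072.00 = 71.43 mm

x̄ = 30.08 mm, ȳ = 71.43 mm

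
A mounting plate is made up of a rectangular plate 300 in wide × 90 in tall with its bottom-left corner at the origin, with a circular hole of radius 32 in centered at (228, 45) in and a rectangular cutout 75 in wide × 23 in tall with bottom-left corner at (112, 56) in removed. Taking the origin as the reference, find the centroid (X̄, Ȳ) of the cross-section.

Part | A | x̄ᵢ | ȳᵢ | A·x̄ᵢ | A·ȳᵢ
plate | 27000.00 | 150.00 | 45.00 | 4050000.00 | 1215000.00
hole 1 | -3216.99 | 228.00 | 45.00 | -733473.92 | -144764.59
hole 2 | -1725.00 | 149.50 | 67.50 | -257887.50 | -116437.50
Σ | 22058.01 |  |  | 3058638.58 | 953797.91
X̄ = 3058638.58 / 22058.01 = 138.66 in
Ȳ = 953797.91 / 22058.01 = 43.24 in

X̄ = 138.66 in, Ȳ = 43.24 in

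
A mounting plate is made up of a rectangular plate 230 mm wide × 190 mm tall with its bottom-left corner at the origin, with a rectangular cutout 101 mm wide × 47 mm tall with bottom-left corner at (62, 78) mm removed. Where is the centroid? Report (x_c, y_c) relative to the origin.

Part | A | x̄ᵢ | ȳᵢ | A·x̄ᵢ | A·ȳᵢ
plate | 43700.00 | 115.00 | 95.00 | 5025500.00 | 4151500.00
hole | -4747.00 | 112.50 | 101.50 | -534037.50 | -481820.50
Σ | 38953.00 |  |  | 4491462.50 | 3669679.50
x_c = 4491462.50 / 38953.00 = 115.30 mm
y_c = 3669679.50 / 38953.00 = 94.21 mm

x_c = 115.30 mm, y_c = 94.21 mm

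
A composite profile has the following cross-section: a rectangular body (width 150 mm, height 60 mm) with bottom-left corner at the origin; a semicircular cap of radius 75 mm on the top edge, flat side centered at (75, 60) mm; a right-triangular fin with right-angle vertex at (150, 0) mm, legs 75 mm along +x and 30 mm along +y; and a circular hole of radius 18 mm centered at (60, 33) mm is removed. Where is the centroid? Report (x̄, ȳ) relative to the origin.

x̄ = 82.12 mm, ȳ = 59.02 mm

Part | A | x̄ᵢ | ȳᵢ | A·x̄ᵢ | A·ȳᵢ
rectangular body | 9000.00 | 75.00 | 30.00 | 675000.00 | 270000.00
semicircular top | 8835.73 | 75.00 | 91.83 | 662679.70 | 811393.76
triangular fin | 1125.00 | 175.00 | 10.00 | 196875.00 | 11250.00
hole | -1017.88 | 60.00 | 33.00 | -61072.56 | -33589.91
Σ | 17942.85 |  |  | 1473482.14 | 1059053.85
x̄ = 1473482.14 / 17942.85 = 82.12 mm
ȳ = 1059053.85 / 17942.85 = 59.02 mm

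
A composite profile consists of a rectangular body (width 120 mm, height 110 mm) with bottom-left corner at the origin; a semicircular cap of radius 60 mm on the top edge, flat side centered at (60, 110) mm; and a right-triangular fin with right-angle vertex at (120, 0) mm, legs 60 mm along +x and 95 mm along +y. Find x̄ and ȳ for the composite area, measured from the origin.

rectangular body: A = 120 × 110 = 13200.00, centroid at (60.00, 55.00).
semicircular top: A = ½π·60² = 5654.87, centroid at (60.00, 135.46).
triangular fin: A = ½·60·95 = 2850.00, centroid at (140.00, 31.67).
ΣA = 21704.87 mm², ΣAx̄ = 1530292.01 mm³, ΣAȳ = 1582285.35 mm³.
x̄ = 1530292.01/21704.87 = 70.50 mm; ȳ = 1582285.35/21704.87 = 72.90 mm.

x̄ = 70.50 mm, ȳ = 72.90 mm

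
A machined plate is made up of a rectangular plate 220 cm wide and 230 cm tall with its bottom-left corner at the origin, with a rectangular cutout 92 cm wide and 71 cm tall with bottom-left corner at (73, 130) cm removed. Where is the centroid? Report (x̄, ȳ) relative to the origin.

Part | A | x̄ᵢ | ȳᵢ | A·x̄ᵢ | A·ȳᵢ
plate | 50600.00 | 110.00 | 115.00 | 5566000.00 | 5819000.00
hole | -6532.00 | 119.00 | 165.50 | -777308.00 | -1081046.00
Σ | 44068.00 |  |  | 4788692.00 | 4737954.00
x̄ = 4788692.00 / 44068.00 = 108.67 cm
ȳ = 4737954.00 / 44068.00 = 107.51 cm

x̄ = 108.67 cm, ȳ = 107.51 cm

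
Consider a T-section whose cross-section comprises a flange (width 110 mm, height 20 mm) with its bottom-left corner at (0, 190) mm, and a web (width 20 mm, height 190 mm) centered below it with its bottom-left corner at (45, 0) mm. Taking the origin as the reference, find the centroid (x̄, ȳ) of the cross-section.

x̄ = 55.00 mm, ȳ = 133.50 mm

Part | A | x̄ᵢ | ȳᵢ | A·x̄ᵢ | A·ȳᵢ
web | 3800.00 | 55.00 | 95.00 | 209000.00 | 361000.00
flange | 2200.00 | 55.00 | 200.00 | 121000.00 | 440000.00
Σ | 6000.00 |  |  | 330000.00 | 801000.00
x̄ = 330000.00 / 6000.00 = 55.00 mm
ȳ = 801000.00 / 6000.00 = 133.50 mm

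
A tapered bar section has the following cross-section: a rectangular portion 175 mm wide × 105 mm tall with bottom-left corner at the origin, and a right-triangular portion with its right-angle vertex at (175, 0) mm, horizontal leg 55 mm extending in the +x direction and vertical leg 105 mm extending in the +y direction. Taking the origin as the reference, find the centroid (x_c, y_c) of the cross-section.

x_c = 101.87 mm, y_c = 50.12 mm

rectangular portion: A = 175 × 105 = 18375.00, centroid at (87.50, 52.50).
triangular portion: A = ½·55·105 = 2887.50, centroid at (193.33, 35.00).
ΣA = 21262.50 mm²
ΣAx_c = (18375.00)(87.50) + (2887.50)(193.33) = 2166062.50 mm³
ΣAy_c = (18375.00)(52.50) + (2887.50)(35.00) = 1065750.00 mm³
x_c = 2166062.50 / 21262.50 = 101.87 mm
y_c = 1065750.00 / 21262.50 = 50.12 mm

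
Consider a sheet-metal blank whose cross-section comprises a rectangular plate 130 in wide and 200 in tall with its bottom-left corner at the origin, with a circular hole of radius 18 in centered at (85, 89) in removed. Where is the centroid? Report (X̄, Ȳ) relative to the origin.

X̄ = 64.19 in, Ȳ = 100.45 in

plate: A = 130 × 200 = 26000.00, centroid at (65.00, 100.00).
hole: A = −π·18² = -1017.88, centroid at (85.00, 89.00).
ΣA = 24982.12 in²
ΣAX̄ = (26000.00)(65.00) + (-1017.88)(85.00) = 1603480.54 in³
ΣAȲ = (26000.00)(100.00) + (-1017.88)(89.00) = 2509409.03 in³
X̄ = 1603480.54 / 24982.12 = 64.19 in
Ȳ = 2509409.03 / 24982.12 = 100.45 in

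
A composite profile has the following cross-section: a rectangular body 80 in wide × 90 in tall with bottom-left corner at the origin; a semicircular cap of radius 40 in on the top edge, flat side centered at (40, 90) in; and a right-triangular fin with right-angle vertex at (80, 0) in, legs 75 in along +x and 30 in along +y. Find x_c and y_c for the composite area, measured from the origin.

x_c = 46.75 in, y_c = 55.74 in

rectangular body: A = 80 × 90 = 7200.00, centroid at (40.00, 45.00).
semicircular top: A = ½π·40² = 2513.27, centroid at (40.00, 106.98).
triangular fin: A = ½·75·30 = 1125.00, centroid at (105.00, 10.00).
ΣA = 10838.27 in², ΣAx_c = 506655.96 in³, ΣAy_c = 604111.34 in³.
x_c = 506655.96/10838.27 = 46.75 in; y_c = 604111.34/10838.27 = 55.74 in.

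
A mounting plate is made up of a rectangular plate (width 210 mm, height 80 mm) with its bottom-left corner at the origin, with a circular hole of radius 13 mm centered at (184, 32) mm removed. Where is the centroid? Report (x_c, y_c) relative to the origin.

plate: A = 210 × 80 = 16800.00, centroid at (105.00, 40.00).
hole: A = −π·13² = -530.93, centroid at (184.00, 32.00).
ΣA = 16269.07 mm²
ΣAx_c = (16800.00)(105.00) + (-530.93)(184.00) = 1666309.03 mm³
ΣAy_c = (16800.00)(40.00) + (-530.93)(32.00) = 655010.27 mm³
x_c = 1666309.03 / 16269.07 = 102.42 mm
y_c = 655010.27 / 16269.07 = 40.26 mm

x_c = 102.42 mm, y_c = 40.26 mm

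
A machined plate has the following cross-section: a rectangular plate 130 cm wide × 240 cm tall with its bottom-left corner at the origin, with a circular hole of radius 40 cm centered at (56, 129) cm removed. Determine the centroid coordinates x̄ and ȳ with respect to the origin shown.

Part | A | x̄ᵢ | ȳᵢ | A·x̄ᵢ | A·ȳᵢ
plate | 31200.00 | 65.00 | 120.00 | 2028000.00 | 3744000.00
hole | -5026.55 | 56.00 | 129.00 | -281486.70 | -648424.72
Σ | 26173.45 |  |  | 1746513.30 | 3095575.28
x̄ = 1746513.30 / 26173.45 = 66.73 cm
ȳ = 3095575.28 / 26173.45 = 118.27 cm

x̄ = 66.73 cm, ȳ = 118.27 cm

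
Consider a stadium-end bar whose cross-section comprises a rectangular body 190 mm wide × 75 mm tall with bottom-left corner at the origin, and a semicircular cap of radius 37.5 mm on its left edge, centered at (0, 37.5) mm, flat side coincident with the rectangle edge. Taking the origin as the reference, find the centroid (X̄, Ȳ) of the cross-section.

Part | A | x̄ᵢ | ȳᵢ | A·x̄ᵢ | A·ȳᵢ
rectangular body | 14250.00 | 95.00 | 37.50 | 1353750.00 | 534375.00
semicircular end | 2208.93 | -15.92 | 37.50 | -35156.25 | 82834.96
Σ | 16458.93 |  |  | 1318593.75 | 617209.96
X̄ = 1318593.75 / 16458.93 = 80.11 mm
Ȳ = 617209.96 / 16458.93 = 37.50 mm

X̄ = 80.11 mm, Ȳ = 37.50 mm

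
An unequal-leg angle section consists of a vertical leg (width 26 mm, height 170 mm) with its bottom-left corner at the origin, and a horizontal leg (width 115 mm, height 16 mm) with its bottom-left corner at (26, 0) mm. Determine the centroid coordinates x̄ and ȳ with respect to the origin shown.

x̄ = 33.72 mm, ȳ = 62.37 mm

Part | A | x̄ᵢ | ȳᵢ | A·x̄ᵢ | A·ȳᵢ
vertical leg | 4420.00 | 13.00 | 85.00 | 57460.00 | 375700.00
horizontal leg | 1840.00 | 83.50 | 8.00 | 153640.00 | 14720.00
Σ | 6260.00 |  |  | 211100.00 | 390420.00
x̄ = 211100.00 / 6260.00 = 33.72 mm
ȳ = 390420.00 / 6260.00 = 62.37 mm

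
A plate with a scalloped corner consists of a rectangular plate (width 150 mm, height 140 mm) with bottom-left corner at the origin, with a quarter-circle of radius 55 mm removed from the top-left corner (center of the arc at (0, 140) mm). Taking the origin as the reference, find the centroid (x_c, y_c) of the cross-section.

x_c = 81.59 mm, y_c = 64.05 mm

Part | A | x̄ᵢ | ȳᵢ | A·x̄ᵢ | A·ȳᵢ
plate | 21000.00 | 75.00 | 70.00 | 1575000.00 | 1470000.00
removed quarter-circle | -2375.83 | 23.34 | 116.66 | -55458.33 | -277157.79
Σ | 18624.17 |  |  | 1519541.67 | 1192842.21
x_c = 1519541.67 / 18624.17 = 81.59 mm
y_c = 1192842.21 / 18624.17 = 64.05 mm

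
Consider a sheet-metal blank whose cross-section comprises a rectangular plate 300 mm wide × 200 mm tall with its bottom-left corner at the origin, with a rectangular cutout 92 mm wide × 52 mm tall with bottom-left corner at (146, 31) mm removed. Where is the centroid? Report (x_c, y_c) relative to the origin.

x_c = 146.36 mm, y_c = 103.73 mm

Part | A | x̄ᵢ | ȳᵢ | A·x̄ᵢ | A·ȳᵢ
plate | 60000.00 | 150.00 | 100.00 | 9000000.00 | 6000000.00
hole | -4784.00 | 192.00 | 57.00 | -918528.00 | -272688.00
Σ | 55216.00 |  |  | 8081472.00 | 5727312.00
x_c = 8081472.00 / 55216.00 = 146.36 mm
y_c = 5727312.00 / 55216.00 = 103.73 mm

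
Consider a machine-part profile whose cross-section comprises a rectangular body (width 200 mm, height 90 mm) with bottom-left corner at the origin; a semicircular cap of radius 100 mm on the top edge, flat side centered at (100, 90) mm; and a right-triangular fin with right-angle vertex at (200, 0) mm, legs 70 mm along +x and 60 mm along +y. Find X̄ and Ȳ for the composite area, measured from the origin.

rectangular body: A = 200 × 90 = 18000.00, centroid at (100.00, 45.00).
semicircular top: A = ½π·100² = 15707.96, centroid at (100.00, 132.44).
triangular fin: A = ½·70·60 = 2100.00, centroid at (223.33, 20.00).
ΣA = 35807.96 mm², ΣAX̄ = 3839796.33 mm³, ΣAȲ = 2932383.36 mm³.
X̄ = 3839796.33/35807.96 = 107.23 mm; Ȳ = 2932383.36/35807.96 = 81.89 mm.

X̄ = 107.23 mm, Ȳ = 81.89 mm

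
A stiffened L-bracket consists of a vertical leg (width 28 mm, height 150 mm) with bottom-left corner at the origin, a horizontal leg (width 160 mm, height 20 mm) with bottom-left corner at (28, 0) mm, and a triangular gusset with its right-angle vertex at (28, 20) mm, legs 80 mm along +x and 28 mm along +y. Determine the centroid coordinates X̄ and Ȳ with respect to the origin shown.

X̄ = 54.65 mm, Ȳ = 44.58 mm

Part | A | x̄ᵢ | ȳᵢ | A·x̄ᵢ | A·ȳᵢ
vertical leg | 4200.00 | 14.00 | 75.00 | 58800.00 | 315000.00
horizontal leg | 3200.00 | 108.00 | 10.00 | 345600.00 | 32000.00
gusset | 1120.00 | 54.67 | 29.33 | 61226.67 | 32853.33
Σ | 8520.00 |  |  | 465626.67 | 379853.33
X̄ = 465626.67 / 8520.00 = 54.65 mm
Ȳ = 379853.33 / 8520.00 = 44.58 mm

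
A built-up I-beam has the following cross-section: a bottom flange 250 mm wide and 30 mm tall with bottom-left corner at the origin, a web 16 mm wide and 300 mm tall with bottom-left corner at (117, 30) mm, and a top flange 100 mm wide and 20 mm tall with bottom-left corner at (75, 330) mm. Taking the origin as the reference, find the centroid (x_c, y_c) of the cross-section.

Part | A | x̄ᵢ | ȳᵢ | A·x̄ᵢ | A·ȳᵢ
bottom flange | 7500.00 | 125.00 | 15.00 | 937500.00 | 112500.00
web | 4800.00 | 125.00 | 180.00 | 600000.00 | 864000.00
top flange | 2000.00 | 125.00 | 340.00 | 250000.00 | 680000.00
Σ | 14300.00 |  |  | 1787500.00 | 1656500.00
x_c = 1787500.00 / 14300.00 = 125.00 mm
y_c = 1656500.00 / 14300.00 = 115.84 mm

x_c = 125.00 mm, y_c = 115.84 mm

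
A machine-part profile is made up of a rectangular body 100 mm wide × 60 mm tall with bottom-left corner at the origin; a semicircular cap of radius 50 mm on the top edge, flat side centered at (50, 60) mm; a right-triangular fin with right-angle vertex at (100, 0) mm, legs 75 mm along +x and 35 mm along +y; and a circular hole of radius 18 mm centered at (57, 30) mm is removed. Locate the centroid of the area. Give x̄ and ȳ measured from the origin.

rectangular body: A = 100 × 60 = 6000.00, centroid at (50.00, 30.00).
semicircular top: A = ½π·50² = 3926.99, centroid at (50.00, 81.22).
triangular fin: A = ½·75·35 = 1312.50, centroid at (125.00, 11.67).
hole: A = −π·18² = -1017.88, centroid at (57.00, 30.00).
ΣA = 10221.61 mm²
ΣAx̄ = (6000.00)(50.00) + (3926.99)(50.00) + (1312.50)(125.00) + (-1017.88)(57.00) = 602393.11 mm³
ΣAȳ = (6000.00)(30.00) + (3926.99)(81.22) + (1312.50)(11.67) + (-1017.88)(30.00) = 483729.00 mm³
x̄ = 602393.11 / 10221.61 = 58.93 mm
ȳ = 483729.00 / 10221.61 = 47.32 mm

x̄ = 58.93 mm, ȳ = 47.32 mm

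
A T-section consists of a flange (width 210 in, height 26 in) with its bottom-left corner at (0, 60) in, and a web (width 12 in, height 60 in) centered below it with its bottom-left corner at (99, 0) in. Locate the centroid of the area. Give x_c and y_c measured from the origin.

x_c = 105.00 in, y_c = 67.99 in

web: A = 12 × 60 = 720.00, centroid at (105.00, 30.00).
flange: A = 210 × 26 = 5460.00, centroid at (105.00, 73.00).
ΣA = 6180.00 in², ΣAx_c = 648900.00 in³, ΣAy_c = 420180.00 in³.
x_c = 648900.00/6180.00 = 105.00 in; y_c = 420180.00/6180.00 = 67.99 in.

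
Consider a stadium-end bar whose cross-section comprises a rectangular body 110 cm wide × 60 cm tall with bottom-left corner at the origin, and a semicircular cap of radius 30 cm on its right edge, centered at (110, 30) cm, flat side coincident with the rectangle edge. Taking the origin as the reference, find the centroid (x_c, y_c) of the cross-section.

x_c = 66.95 cm, y_c = 30.00 cm

rectangular body: A = 110 × 60 = 6600.00, centroid at (55.00, 30.00).
semicircular end: A = ½π·30² = 1413.72, centroid at (122.73, 30.00).
ΣA = 8013.72 cm²
ΣAx_c = (6600.00)(55.00) + (1413.72)(122.73) = 536508.84 cm³
ΣAy_c = (6600.00)(30.00) + (1413.72)(30.00) = 240411.50 cm³
x_c = 536508.84 / 8013.72 = 66.95 cm
y_c = 240411.50 / 8013.72 = 30.00 cm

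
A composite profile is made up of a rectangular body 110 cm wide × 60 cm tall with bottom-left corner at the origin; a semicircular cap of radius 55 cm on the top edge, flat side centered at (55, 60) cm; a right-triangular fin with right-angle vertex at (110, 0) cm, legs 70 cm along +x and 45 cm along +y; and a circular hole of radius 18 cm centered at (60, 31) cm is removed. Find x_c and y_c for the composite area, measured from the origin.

x_c = 64.93 cm, y_c = 49.21 cm

rectangular body: A = 110 × 60 = 6600.00, centroid at (55.00, 30.00).
semicircular top: A = ½π·55² = 4751.66, centroid at (55.00, 83.34).
triangular fin: A = ½·70·45 = 1575.00, centroid at (133.33, 15.00).
hole: A = −π·18² = -1017.88, centroid at (60.00, 31.00).
ΣA = 11908.78 cm²
ΣAx_c = (6600.00)(55.00) + (4751.66)(55.00) + (1575.00)(133.33) + (-1017.88)(60.00) = 773268.68 cm³
ΣAy_c = (6600.00)(30.00) + (4751.66)(83.34) + (1575.00)(15.00) + (-1017.88)(31.00) = 586087.04 cm³
x_c = 773268.68 / 11908.78 = 64.93 cm
y_c = 586087.04 / 11908.78 = 49.21 cm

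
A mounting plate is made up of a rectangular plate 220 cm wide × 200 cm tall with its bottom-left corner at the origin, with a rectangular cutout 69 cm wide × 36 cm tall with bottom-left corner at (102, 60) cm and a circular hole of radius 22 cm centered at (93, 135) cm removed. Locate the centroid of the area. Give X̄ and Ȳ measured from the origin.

Part | A | x̄ᵢ | ȳᵢ | A·x̄ᵢ | A·ȳᵢ
plate | 44000.00 | 110.00 | 100.00 | 4840000.00 | 4400000.00
hole 1 | -2484.00 | 136.50 | 78.00 | -339066.00 | -193752.00
hole 2 | -1520.53 | 93.00 | 135.00 | -141409.37 | -205271.66
Σ | 39995.47 |  |  | 4359524.63 | 4000976.34
X̄ = 4359524.63 / 39995.47 = 109.00 cm
Ȳ = 4000976.34 / 39995.47 = 100.04 cm

X̄ = 109.00 cm, Ȳ = 100.04 cm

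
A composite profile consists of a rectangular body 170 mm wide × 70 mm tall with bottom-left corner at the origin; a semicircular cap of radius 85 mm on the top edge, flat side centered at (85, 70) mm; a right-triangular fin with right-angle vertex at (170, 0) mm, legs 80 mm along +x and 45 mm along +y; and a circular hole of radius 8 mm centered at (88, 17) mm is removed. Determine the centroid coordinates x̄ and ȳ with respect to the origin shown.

x̄ = 93.06 mm, ȳ = 66.16 mm

Part | A | x̄ᵢ | ȳᵢ | A·x̄ᵢ | A·ȳᵢ
rectangular body | 11900.00 | 85.00 | 35.00 | 1011500.00 | 416500.00
semicircular top | 11349.00 | 85.00 | 106.08 | 964665.29 | 1203846.91
triangular fin | 1800.00 | 196.67 | 15.00 | 354000.00 | 27000.00
hole | -201.06 | 88.00 | 17.00 | -17693.45 | -3418.05
Σ | 24847.94 |  |  | 2312471.84 | 1643928.86
x̄ = 2312471.84 / 24847.94 = 93.06 mm
ȳ = 1643928.86 / 24847.94 = 66.16 mm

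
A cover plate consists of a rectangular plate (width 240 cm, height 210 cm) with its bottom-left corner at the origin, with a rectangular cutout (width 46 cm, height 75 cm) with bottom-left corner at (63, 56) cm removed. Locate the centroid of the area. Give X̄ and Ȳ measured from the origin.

plate: A = 240 × 210 = 50400.00, centroid at (120.00, 105.00).
hole: A = −(46 × 75) = -3450.00, centroid at (86.00, 93.50).
ΣA = 46950.00 cm², ΣAX̄ = 5751300.00 cm³, ΣAȲ = 4969425.00 cm³.
X̄ = 5751300.00/46950.00 = 122.50 cm; Ȳ = 4969425.00/46950.00 = 105.85 cm.

X̄ = 122.50 cm, Ȳ = 105.85 cm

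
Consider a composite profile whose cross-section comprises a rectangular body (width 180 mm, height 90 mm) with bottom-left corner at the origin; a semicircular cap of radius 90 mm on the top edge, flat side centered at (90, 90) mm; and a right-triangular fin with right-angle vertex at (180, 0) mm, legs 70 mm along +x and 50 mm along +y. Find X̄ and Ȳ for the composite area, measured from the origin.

X̄ = 96.47 mm, Ȳ = 77.89 mm

rectangular body: A = 180 × 90 = 16200.00, centroid at (90.00, 45.00).
semicircular top: A = ½π·90² = 12723.45, centroid at (90.00, 128.20).
triangular fin: A = ½·70·50 = 1750.00, centroid at (203.33, 16.67).
ΣA = 30673.45 mm², ΣAX̄ = 2958943.86 mm³, ΣAȲ = 2389277.19 mm³.
X̄ = 2958943.86/30673.45 = 96.47 mm; Ȳ = 2389277.19/30673.45 = 77.89 mm.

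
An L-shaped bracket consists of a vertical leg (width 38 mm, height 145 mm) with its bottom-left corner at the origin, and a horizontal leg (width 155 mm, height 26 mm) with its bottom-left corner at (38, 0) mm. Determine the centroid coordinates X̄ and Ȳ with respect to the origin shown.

X̄ = 59.76 mm, Ȳ = 47.37 mm

vertical leg: A = 38 × 145 = 5510.00, centroid at (19.00, 72.50).
horizontal leg: A = 155 × 26 = 4030.00, centroid at (115.50, 13.00).
ΣA = 9540.00 mm², ΣAX̄ = 570155.00 mm³, ΣAȲ = 451865.00 mm³.
X̄ = 570155.00/9540.00 = 59.76 mm; Ȳ = 451865.00/9540.00 = 47.37 mm.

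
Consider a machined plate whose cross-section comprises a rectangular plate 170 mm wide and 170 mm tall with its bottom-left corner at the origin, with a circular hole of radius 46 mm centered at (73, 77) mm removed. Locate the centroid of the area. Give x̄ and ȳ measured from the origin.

x̄ = 88.58 mm, ȳ = 87.39 mm

plate: A = 170 × 170 = 28900.00, centroid at (85.00, 85.00).
hole: A = −π·46² = -6647.61, centroid at (73.00, 77.00).
ΣA = 22252.39 mm², ΣAx̄ = 1971224.47 mm³, ΣAȳ = 1944634.03 mm³.
x̄ = 1971224.47/22252.39 = 88.58 mm; ȳ = 1944634.03/22252.39 = 87.39 mm.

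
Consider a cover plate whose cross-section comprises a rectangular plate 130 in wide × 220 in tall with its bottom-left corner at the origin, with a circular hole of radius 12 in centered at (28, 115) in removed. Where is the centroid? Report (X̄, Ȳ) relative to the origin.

X̄ = 65.59 in, Ȳ = 109.92 in

plate: A = 130 × 220 = 28600.00, centroid at (65.00, 110.00).
hole: A = −π·12² = -452.39, centroid at (28.00, 115.00).
ΣA = 28147.61 in²
ΣAX̄ = (28600.00)(65.00) + (-452.39)(28.00) = 1846333.10 in³
ΣAȲ = (28600.00)(110.00) + (-452.39)(115.00) = 3093975.23 in³
X̄ = 1846333.10 / 28147.61 = 65.59 in
Ȳ = 3093975.23 / 28147.61 = 109.92 in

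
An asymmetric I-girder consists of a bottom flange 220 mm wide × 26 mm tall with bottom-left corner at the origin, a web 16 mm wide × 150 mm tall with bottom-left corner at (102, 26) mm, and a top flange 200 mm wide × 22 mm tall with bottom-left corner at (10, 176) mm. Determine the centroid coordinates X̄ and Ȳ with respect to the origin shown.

bottom flange: A = 220 × 26 = 5720.00, centroid at (110.00, 13.00).
web: A = 16 × 150 = 2400.00, centroid at (110.00, 101.00).
top flange: A = 200 × 22 = 4400.00, centroid at (110.00, 187.00).
ΣA = 12520.00 mm², ΣAX̄ = 1377200.00 mm³, ΣAȲ = 1139560.00 mm³.
X̄ = 1377200.00/12520.00 = 110.00 mm; Ȳ = 1139560.00/12520.00 = 91.02 mm.

X̄ = 110.00 mm, Ȳ = 91.02 mm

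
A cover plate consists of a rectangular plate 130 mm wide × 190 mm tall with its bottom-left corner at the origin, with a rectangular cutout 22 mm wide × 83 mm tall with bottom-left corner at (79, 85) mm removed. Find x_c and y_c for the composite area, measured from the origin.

Part | A | x̄ᵢ | ȳᵢ | A·x̄ᵢ | A·ȳᵢ
plate | 24700.00 | 65.00 | 95.00 | 1605500.00 | 2346500.00
hole | -1826.00 | 90.00 | 126.50 | -164340.00 | -230989.00
Σ | 22874.00 |  |  | 1441160.00 | 2115511.00
x_c = 1441160.00 / 22874.00 = 63.00 mm
y_c = 2115511.00 / 22874.00 = 92.49 mm

x_c = 63.00 mm, y_c = 92.49 mm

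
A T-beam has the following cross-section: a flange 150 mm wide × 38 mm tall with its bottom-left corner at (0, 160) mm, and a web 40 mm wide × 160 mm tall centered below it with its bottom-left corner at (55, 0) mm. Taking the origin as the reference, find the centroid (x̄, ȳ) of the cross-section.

x̄ = 75.00 mm, ȳ = 126.64 mm

web: A = 40 × 160 = 6400.00, centroid at (75.00, 80.00).
flange: A = 150 × 38 = 5700.00, centroid at (75.00, 179.00).
ΣA = 12100.00 mm²
ΣAx̄ = (6400.00)(75.00) + (5700.00)(75.00) = 907500.00 mm³
ΣAȳ = (6400.00)(80.00) + (5700.00)(179.00) = 1532300.00 mm³
x̄ = 907500.00 / 12100.00 = 75.00 mm
ȳ = 1532300.00 / 12100.00 = 126.64 mm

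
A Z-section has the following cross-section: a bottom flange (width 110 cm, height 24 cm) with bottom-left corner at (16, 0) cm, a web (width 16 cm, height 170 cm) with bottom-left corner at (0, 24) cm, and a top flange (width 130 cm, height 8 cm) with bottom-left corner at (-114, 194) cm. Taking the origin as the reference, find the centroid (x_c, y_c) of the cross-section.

x_c = 24.73 cm, y_c = 83.45 cm

bottom flange: A = 110 × 24 = 2640.00, centroid at (71.00, 12.00).
web: A = 16 × 170 = 2720.00, centroid at (8.00, 109.00).
top flange: A = 130 × 8 = 1040.00, centroid at (-49.00, 198.00).
ΣA = 6400.00 cm², ΣAx_c = 158240.00 cm³, ΣAy_c = 534080.00 cm³.
x_c = 158240.00/6400.00 = 24.73 cm; y_c = 534080.00/6400.00 = 83.45 cm.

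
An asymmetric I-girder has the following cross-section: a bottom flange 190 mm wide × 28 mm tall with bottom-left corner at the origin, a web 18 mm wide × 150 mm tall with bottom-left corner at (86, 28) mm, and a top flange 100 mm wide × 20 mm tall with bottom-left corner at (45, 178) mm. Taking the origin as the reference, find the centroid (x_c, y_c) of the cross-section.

bottom flange: A = 190 × 28 = 5320.00, centroid at (95.00, 14.00).
web: A = 18 × 150 = 2700.00, centroid at (95.00, 103.00).
top flange: A = 100 × 20 = 2000.00, centroid at (95.00, 188.00).
ΣA = 10020.00 mm², ΣAx_c = 951900.00 mm³, ΣAy_c = 728580.00 mm³.
x_c = 951900.00/10020.00 = 95.00 mm; y_c = 728580.00/10020.00 = 72.71 mm.

x_c = 95.00 mm, y_c = 72.71 mm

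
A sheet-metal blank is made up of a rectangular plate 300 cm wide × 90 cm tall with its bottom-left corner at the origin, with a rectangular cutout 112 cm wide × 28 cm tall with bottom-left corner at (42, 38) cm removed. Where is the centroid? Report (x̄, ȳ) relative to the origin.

Part | A | x̄ᵢ | ȳᵢ | A·x̄ᵢ | A·ȳᵢ
plate | 27000.00 | 150.00 | 45.00 | 4050000.00 | 1215000.00
hole | -3136.00 | 98.00 | 52.00 | -307328.00 | -163072.00
Σ | 23864.00 |  |  | 3742672.00 | 1051928.00
x̄ = 3742672.00 / 23864.00 = 156.83 cm
ȳ = 1051928.00 / 23864.00 = 44.08 cm

x̄ = 156.83 cm, ȳ = 44.08 cm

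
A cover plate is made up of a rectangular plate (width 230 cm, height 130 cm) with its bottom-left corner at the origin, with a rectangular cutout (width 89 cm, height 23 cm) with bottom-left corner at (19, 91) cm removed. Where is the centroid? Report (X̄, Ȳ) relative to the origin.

Part | A | x̄ᵢ | ȳᵢ | A·x̄ᵢ | A·ȳᵢ
plate | 29900.00 | 115.00 | 65.00 | 3438500.00 | 1943500.00
hole | -2047.00 | 63.50 | 102.50 | -129984.50 | -209817.50
Σ | 27853.00 |  |  | 3308515.50 | 1733682.50
X̄ = 3308515.50 / 27853.00 = 118.78 cm
Ȳ = 1733682.50 / 27853.00 = 62.24 cm

X̄ = 118.78 cm, Ȳ = 62.24 cm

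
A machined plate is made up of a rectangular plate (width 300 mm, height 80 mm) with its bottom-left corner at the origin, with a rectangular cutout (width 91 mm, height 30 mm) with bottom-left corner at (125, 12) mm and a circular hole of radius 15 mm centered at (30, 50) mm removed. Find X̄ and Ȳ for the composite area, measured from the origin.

plate: A = 300 × 80 = 24000.00, centroid at (150.00, 40.00).
hole 1: A = −(91 × 30) = -2730.00, centroid at (170.50, 27.00).
hole 2: A = −π·15² = -706.86, centroid at (30.00, 50.00).
ΣA = 20563.14 mm², ΣAX̄ = 3113329.25 mm³, ΣAȲ = 850947.08 mm³.
X̄ = 3113329.25/20563.14 = 151.40 mm; Ȳ = 850947.08/20563.14 = 41.38 mm.

X̄ = 151.40 mm, Ȳ = 41.38 mm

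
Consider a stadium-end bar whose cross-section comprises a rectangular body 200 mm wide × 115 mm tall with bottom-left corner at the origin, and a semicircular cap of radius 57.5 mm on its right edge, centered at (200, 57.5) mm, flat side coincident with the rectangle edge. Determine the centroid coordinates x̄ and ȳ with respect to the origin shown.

x̄ = 122.92 mm, ȳ = 57.50 mm

rectangular body: A = 200 × 115 = 23000.00, centroid at (100.00, 57.50).
semicircular end: A = ½π·57.5² = 5193.45, centroid at (224.40, 57.50).
ΣA = 28193.45 mm²
ΣAx̄ = (23000.00)(100.00) + (5193.45)(224.40) = 3465428.65 mm³
ΣAȳ = (23000.00)(57.50) + (5193.45)(57.50) = 1621123.11 mm³
x̄ = 3465428.65 / 28193.45 = 122.92 mm
ȳ = 1621123.11 / 28193.45 = 57.50 mm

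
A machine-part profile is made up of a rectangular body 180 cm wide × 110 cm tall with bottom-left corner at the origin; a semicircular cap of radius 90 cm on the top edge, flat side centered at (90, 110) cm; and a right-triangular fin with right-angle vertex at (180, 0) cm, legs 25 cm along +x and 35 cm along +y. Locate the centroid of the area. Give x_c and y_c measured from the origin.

rectangular body: A = 180 × 110 = 19800.00, centroid at (90.00, 55.00).
semicircular top: A = ½π·90² = 12723.45, centroid at (90.00, 148.20).
triangular fin: A = ½·25·35 = 437.50, centroid at (188.33, 11.67).
ΣA = 32960.95 cm²
ΣAx_c = (19800.00)(90.00) + (12723.45)(90.00) + (437.50)(188.33) = 3009506.36 cm³
ΣAy_c = (19800.00)(55.00) + (12723.45)(148.20) + (437.50)(11.67) = 2979683.69 cm³
x_c = 3009506.36 / 32960.95 = 91.31 cm
y_c = 2979683.69 / 32960.95 = 90.40 cm

x_c = 91.31 cm, y_c = 90.40 cm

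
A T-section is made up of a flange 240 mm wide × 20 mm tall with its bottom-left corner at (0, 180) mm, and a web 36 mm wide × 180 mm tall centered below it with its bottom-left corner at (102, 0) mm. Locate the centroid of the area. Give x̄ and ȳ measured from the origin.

Part | A | x̄ᵢ | ȳᵢ | A·x̄ᵢ | A·ȳᵢ
web | 6480.00 | 120.00 | 90.00 | 777600.00 | 583200.00
flange | 4800.00 | 120.00 | 190.00 | 576000.00 | 912000.00
Σ | 11280.00 |  |  | 1353600.00 | 1495200.00
x̄ = 1353600.00 / 11280.00 = 120.00 mm
ȳ = 1495200.00 / 11280.00 = 132.55 mm

x̄ = 120.00 mm, ȳ = 132.55 mm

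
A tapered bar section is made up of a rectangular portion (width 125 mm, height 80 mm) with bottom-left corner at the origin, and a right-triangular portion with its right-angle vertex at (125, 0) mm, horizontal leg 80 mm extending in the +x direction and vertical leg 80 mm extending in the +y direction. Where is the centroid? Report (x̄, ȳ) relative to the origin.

Part | A | x̄ᵢ | ȳᵢ | A·x̄ᵢ | A·ȳᵢ
rectangular portion | 10000.00 | 62.50 | 40.00 | 625000.00 | 400000.00
triangular portion | 3200.00 | 151.67 | 26.67 | 485333.33 | 85333.33
Σ | 13200.00 |  |  | 1110333.33 | 485333.33
x̄ = 1110333.33 / 13200.00 = 84.12 mm
ȳ = 485333.33 / 13200.00 = 36.77 mm

x̄ = 84.12 mm, ȳ = 36.77 mm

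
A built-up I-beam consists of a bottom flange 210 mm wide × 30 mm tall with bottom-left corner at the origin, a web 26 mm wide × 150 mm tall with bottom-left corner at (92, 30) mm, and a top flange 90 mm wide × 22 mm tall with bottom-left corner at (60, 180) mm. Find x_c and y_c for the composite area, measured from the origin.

bottom flange: A = 210 × 30 = 6300.00, centroid at (105.00, 15.00).
web: A = 26 × 150 = 3900.00, centroid at (105.00, 105.00).
top flange: A = 90 × 22 = 1980.00, centroid at (105.00, 191.00).
ΣA = 12180.00 mm², ΣAx_c = 1278900.00 mm³, ΣAy_c = 882180.00 mm³.
x_c = 1278900.00/12180.00 = 105.00 mm; y_c = 882180.00/12180.00 = 72.43 mm.

x_c = 105.00 mm, y_c = 72.43 mm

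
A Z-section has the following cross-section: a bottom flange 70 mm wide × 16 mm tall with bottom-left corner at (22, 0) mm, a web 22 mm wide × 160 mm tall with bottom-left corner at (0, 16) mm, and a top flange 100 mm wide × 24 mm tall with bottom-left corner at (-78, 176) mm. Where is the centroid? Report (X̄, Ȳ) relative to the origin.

Part | A | x̄ᵢ | ȳᵢ | A·x̄ᵢ | A·ȳᵢ
bottom flange | 1120.00 | 57.00 | 8.00 | 63840.00 | 8960.00
web | 3520.00 | 11.00 | 96.00 | 38720.00 | 337920.00
top flange | 2400.00 | -28.00 | 188.00 | -67200.00 | 451200.00
Σ | 7040.00 |  |  | 35360.00 | 798080.00
X̄ = 35360.00 / 7040.00 = 5.02 mm
Ȳ = 798080.00 / 7040.00 = 113.36 mm

X̄ = 5.02 mm, Ȳ = 113.36 mm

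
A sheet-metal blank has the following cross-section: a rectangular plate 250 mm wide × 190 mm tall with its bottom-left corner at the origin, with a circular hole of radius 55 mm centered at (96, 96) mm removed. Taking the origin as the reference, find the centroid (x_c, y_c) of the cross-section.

x_c = 132.25 mm, y_c = 94.75 mm

plate: A = 250 × 190 = 47500.00, centroid at (125.00, 95.00).
hole: A = −π·55² = -9503.32, centroid at (96.00, 96.00).
ΣA = 37996.68 mm²
ΣAx_c = (47500.00)(125.00) + (-9503.32)(96.00) = 5025181.49 mm³
ΣAy_c = (47500.00)(95.00) + (-9503.32)(96.00) = 3600181.49 mm³
x_c = 5025181.49 / 37996.68 = 132.25 mm
y_c = 3600181.49 / 37996.68 = 94.75 mm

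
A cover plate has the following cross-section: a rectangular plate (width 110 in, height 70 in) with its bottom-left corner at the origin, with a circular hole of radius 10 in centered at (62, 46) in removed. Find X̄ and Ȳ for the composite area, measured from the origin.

plate: A = 110 × 70 = 7700.00, centroid at (55.00, 35.00).
hole: A = −π·10² = -314.16, centroid at (62.00, 46.00).
ΣA = 7385.84 in², ΣAX̄ = 404022.13 in³, ΣAȲ = 255048.67 in³.
X̄ = 404022.13/7385.84 = 54.70 in; Ȳ = 255048.67/7385.84 = 34.53 in.

X̄ = 54.70 in, Ȳ = 34.53 in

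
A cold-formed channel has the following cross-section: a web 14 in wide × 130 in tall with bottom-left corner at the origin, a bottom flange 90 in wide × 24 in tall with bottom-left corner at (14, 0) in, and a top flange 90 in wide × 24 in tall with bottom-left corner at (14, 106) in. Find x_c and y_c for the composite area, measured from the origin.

x_c = 43.59 in, y_c = 65.00 in

web: A = 14 × 130 = 1820.00, centroid at (7.00, 65.00).
bottom flange: A = 90 × 24 = 2160.00, centroid at (59.00, 12.00).
top flange: A = 90 × 24 = 2160.00, centroid at (59.00, 118.00).
ΣA = 6140.00 in², ΣAx_c = 267620.00 in³, ΣAy_c = 399100.00 in³.
x_c = 267620.00/6140.00 = 43.59 in; y_c = 399100.00/6140.00 = 65.00 in.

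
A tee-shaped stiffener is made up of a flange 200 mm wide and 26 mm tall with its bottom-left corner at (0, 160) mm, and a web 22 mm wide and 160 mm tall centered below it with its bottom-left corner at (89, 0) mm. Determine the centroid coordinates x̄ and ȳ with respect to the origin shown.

x̄ = 100.00 mm, ȳ = 135.46 mm

web: A = 22 × 160 = 3520.00, centroid at (100.00, 80.00).
flange: A = 200 × 26 = 5200.00, centroid at (100.00, 173.00).
ΣA = 8720.00 mm²
ΣAx̄ = (3520.00)(100.00) + (5200.00)(100.00) = 872000.00 mm³
ΣAȳ = (3520.00)(80.00) + (5200.00)(173.00) = 1181200.00 mm³
x̄ = 872000.00 / 8720.00 = 100.00 mm
ȳ = 1181200.00 / 8720.00 = 135.46 mm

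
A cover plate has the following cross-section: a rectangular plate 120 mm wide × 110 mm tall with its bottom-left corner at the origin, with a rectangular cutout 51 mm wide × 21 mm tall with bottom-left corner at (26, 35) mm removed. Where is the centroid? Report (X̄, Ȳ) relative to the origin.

X̄ = 60.75 mm, Ȳ = 55.84 mm

Part | A | x̄ᵢ | ȳᵢ | A·x̄ᵢ | A·ȳᵢ
plate | 13200.00 | 60.00 | 55.00 | 792000.00 | 726000.00
hole | -1071.00 | 51.50 | 45.50 | -55156.50 | -48730.50
Σ | 12129.00 |  |  | 736843.50 | 677269.50
X̄ = 736843.50 / 12129.00 = 60.75 mm
Ȳ = 677269.50 / 12129.00 = 55.84 mm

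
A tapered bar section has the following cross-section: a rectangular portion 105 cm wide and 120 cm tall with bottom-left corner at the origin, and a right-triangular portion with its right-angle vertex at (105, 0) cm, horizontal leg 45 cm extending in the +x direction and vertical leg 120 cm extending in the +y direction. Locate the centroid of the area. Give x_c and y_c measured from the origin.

Part | A | x̄ᵢ | ȳᵢ | A·x̄ᵢ | A·ȳᵢ
rectangular portion | 12600.00 | 52.50 | 60.00 | 661500.00 | 756000.00
triangular portion | 2700.00 | 120.00 | 40.00 | 324000.00 | 108000.00
Σ | 15300.00 |  |  | 985500.00 | 864000.00
x_c = 985500.00 / 15300.00 = 64.41 cm
y_c = 864000.00 / 15300.00 = 56.47 cm

x_c = 64.41 cm, y_c = 56.47 cm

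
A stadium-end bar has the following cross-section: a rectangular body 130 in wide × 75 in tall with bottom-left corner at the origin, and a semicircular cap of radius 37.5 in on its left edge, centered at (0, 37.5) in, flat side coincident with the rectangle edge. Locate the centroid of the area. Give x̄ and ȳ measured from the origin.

x̄ = 50.05 in, ȳ = 37.50 in

rectangular body: A = 130 × 75 = 9750.00, centroid at (65.00, 37.50).
semicircular end: A = ½π·37.5² = 2208.93, centroid at (-15.92, 37.50).
ΣA = 11958.93 in², ΣAx̄ = 598593.75 in³, ΣAȳ = 448459.96 in³.
x̄ = 598593.75/11958.93 = 50.05 in; ȳ = 448459.96/11958.93 = 37.50 in.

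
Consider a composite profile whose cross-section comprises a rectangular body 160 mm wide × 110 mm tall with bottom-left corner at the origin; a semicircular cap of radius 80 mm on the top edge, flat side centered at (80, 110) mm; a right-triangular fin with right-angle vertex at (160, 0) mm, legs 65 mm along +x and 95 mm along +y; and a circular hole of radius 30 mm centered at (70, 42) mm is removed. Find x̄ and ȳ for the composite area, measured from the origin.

x̄ = 92.26 mm, ȳ = 85.77 mm

rectangular body: A = 160 × 110 = 17600.00, centroid at (80.00, 55.00).
semicircular top: A = ½π·80² = 10053.10, centroid at (80.00, 143.95).
triangular fin: A = ½·65·95 = 3087.50, centroid at (181.67, 31.67).
hole: A = −π·30² = -2827.43, centroid at (70.00, 42.00).
ΣA = 27913.16 mm²
ΣAx̄ = (17600.00)(80.00) + (10053.10)(80.00) + (3087.50)(181.67) + (-2827.43)(70.00) = 2575223.22 mm³
ΣAȳ = (17600.00)(55.00) + (10053.10)(143.95) + (3087.50)(31.67) + (-2827.43)(42.00) = 2394192.58 mm³
x̄ = 2575223.22 / 27913.16 = 92.26 mm
ȳ = 2394192.58 / 27913.16 = 85.77 mm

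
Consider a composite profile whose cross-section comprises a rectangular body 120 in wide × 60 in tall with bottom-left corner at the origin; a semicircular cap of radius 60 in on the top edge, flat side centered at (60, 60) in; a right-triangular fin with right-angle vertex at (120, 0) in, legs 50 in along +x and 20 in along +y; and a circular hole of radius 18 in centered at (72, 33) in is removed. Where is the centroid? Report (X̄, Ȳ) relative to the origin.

rectangular body: A = 120 × 60 = 7200.00, centroid at (60.00, 30.00).
semicircular top: A = ½π·60² = 5654.87, centroid at (60.00, 85.46).
triangular fin: A = ½·50·20 = 500.00, centroid at (136.67, 6.67).
hole: A = −π·18² = -1017.88, centroid at (72.00, 33.00).
ΣA = 12336.99 in², ΣAX̄ = 766338.27 in³, ΣAȲ = 669035.43 in³.
X̄ = 766338.27/12336.99 = 62.12 in; Ȳ = 669035.43/12336.99 = 54.23 in.

X̄ = 62.12 in, Ȳ = 54.23 in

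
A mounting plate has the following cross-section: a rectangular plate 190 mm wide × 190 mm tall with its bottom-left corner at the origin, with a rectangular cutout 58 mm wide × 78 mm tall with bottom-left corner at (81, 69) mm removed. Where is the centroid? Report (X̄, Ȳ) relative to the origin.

plate: A = 190 × 190 = 36100.00, centroid at (95.00, 95.00).
hole: A = −(58 × 78) = -4524.00, centroid at (110.00, 108.00).
ΣA = 31576.00 mm²
ΣAX̄ = (36100.00)(95.00) + (-4524.00)(110.00) = 2931860.00 mm³
ΣAȲ = (36100.00)(95.00) + (-4524.00)(108.00) = 2940908.00 mm³
X̄ = 2931860.00 / 31576.00 = 92.85 mm
Ȳ = 2940908.00 / 31576.00 = 93.14 mm

X̄ = 92.85 mm, Ȳ = 93.14 mm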